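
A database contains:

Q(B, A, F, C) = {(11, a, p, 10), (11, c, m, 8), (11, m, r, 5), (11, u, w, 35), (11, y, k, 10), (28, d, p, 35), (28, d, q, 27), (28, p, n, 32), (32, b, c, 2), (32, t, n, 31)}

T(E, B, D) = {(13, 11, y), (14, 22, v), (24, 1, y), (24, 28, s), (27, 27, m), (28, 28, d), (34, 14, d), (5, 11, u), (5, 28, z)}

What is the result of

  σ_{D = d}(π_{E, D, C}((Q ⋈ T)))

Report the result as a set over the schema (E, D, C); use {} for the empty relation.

{(28, d, 27), (28, d, 32), (28, d, 35)}

Natural join on B: {(11, a, p, 10, 13, y), (11, a, p, 10, 5, u), (11, c, m, 8, 13, y), (11, c, m, 8, 5, u), (11, m, r, 5, 13, y), (11, m, r, 5, 5, u), (11, u, w, 35, 13, y), (11, u, w, 35, 5, u), (11, y, k, 10, 13, y), (11, y, k, 10, 5, u), (28, d, p, 35, 24, s), (28, d, p, 35, 28, d), (28, d, p, 35, 5, z), (28, d, q, 27, 24, s), (28, d, q, 27, 28, d), (28, d, q, 27, 5, z), (28, p, n, 32, 24, s), (28, p, n, 32, 28, d), (28, p, n, 32, 5, z)}
Keep only column(s) E, D, C (2 duplicate(s) eliminated): {(13, y, 10), (13, y, 35), (13, y, 5), (13, y, 8), (24, s, 27), (24, s, 32), (24, s, 35), (28, d, 27), (28, d, 32), (28, d, 35), (5, u, 10), (5, u, 35), (5, u, 5), (5, u, 8), (5, z, 27), (5, z, 32), (5, z, 35)}
Filtering on D = d leaves {(28, d, 27), (28, d, 32), (28, d, 35)}.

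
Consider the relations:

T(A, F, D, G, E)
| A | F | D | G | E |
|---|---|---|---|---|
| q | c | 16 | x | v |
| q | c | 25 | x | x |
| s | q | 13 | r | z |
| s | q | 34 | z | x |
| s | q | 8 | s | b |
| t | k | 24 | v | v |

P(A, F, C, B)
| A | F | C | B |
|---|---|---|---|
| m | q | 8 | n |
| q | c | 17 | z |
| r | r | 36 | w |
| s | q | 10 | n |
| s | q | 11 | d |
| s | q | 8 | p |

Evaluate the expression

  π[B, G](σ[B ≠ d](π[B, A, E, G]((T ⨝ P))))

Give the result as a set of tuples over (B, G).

{(n, r), (n, s), (n, z), (p, r), (p, s), (p, z), (z, x)}

Joining T and P on A, F yields {(q, c, 16, x, v, 17, z), (q, c, 25, x, x, 17, z), (s, q, 13, r, z, 10, n), (s, q, 13, r, z, 11, d), (s, q, 13, r, z, 8, p), (s, q, 34, z, x, 10, n), (s, q, 34, z, x, 11, d), (s, q, 34, z, x, 8, p), (s, q, 8, s, b, 10, n), (s, q, 8, s, b, 11, d), (s, q, 8, s, b, 8, p)}.
π_{B, A, E, G} gives {(d, s, b, s), (d, s, x, z), (d, s, z, r), (n, s, b, s), (n, s, x, z), (n, s, z, r), (p, s, b, s), (p, s, x, z), (p, s, z, r), (z, q, v, x), (z, q, x, x)}.
Filtering on B ≠ d leaves {(n, s, b, s), (n, s, x, z), (n, s, z, r), (p, s, b, s), (p, s, x, z), (p, s, z, r), (z, q, v, x), (z, q, x, x)}.
π_{B, G} gives {(n, r), (n, s), (n, z), (p, r), (p, s), (p, z), (z, x)} (1 duplicate(s) eliminated).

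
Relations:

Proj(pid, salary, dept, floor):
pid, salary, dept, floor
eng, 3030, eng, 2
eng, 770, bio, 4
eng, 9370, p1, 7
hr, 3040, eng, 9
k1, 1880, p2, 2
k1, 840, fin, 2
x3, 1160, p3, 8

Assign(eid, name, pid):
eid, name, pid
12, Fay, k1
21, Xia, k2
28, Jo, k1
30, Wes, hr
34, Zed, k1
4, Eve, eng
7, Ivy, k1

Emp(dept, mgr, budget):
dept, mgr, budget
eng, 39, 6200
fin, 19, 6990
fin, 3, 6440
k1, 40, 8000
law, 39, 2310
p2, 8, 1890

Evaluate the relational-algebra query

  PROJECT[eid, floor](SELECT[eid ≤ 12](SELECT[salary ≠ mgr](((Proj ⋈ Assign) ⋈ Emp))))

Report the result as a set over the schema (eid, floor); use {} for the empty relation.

Joining Proj and Assign on pid yields {(eng, 3030, eng, 2, 4, Eve), (eng, 770, bio, 4, 4, Eve), (eng, 9370, p1, 7, 4, Eve), (hr, 3040, eng, 9, 30, Wes), (k1, 1880, p2, 2, 12, Fay), (k1, 1880, p2, 2, 28, Jo), (k1, 1880, p2, 2, 34, Zed), (k1, 1880, p2, 2, 7, Ivy), (k1, 840, fin, 2, 12, Fay), (k1, 840, fin, 2, 28, Jo), (k1, 840, fin, 2, 34, Zed), (k1, 840, fin, 2, 7, Ivy)}.
Joining (Proj ⋈ Assign) and Emp on dept yields {(eng, 3030, eng, 2, 4, Eve, 39, 6200), (hr, 3040, eng, 9, 30, Wes, 39, 6200), (k1, 1880, p2, 2, 12, Fay, 8, 1890), (k1, 1880, p2, 2, 28, Jo, 8, 1890), (k1, 1880, p2, 2, 34, Zed, 8, 1890), (k1, 1880, p2, 2, 7, Ivy, 8, 1890), (k1, 840, fin, 2, 12, Fay, 19, 6990), (k1, 840, fin, 2, 12, Fay, 3, 6440), (k1, 840, fin, 2, 28, Jo, 19, 6990), (k1, 840, fin, 2, 28, Jo, 3, 6440), (k1, 840, fin, 2, 34, Zed, 19, 6990), (k1, 840, fin, 2, 34, Zed, 3, 6440), (k1, 840, fin, 2, 7, Ivy, 19, 6990), (k1, 840, fin, 2, 7, Ivy, 3, 6440)}.
Selection salary ≠ mgr: {(eng, 3030, eng, 2, 4, Eve, 39, 6200), (hr, 3040, eng, 9, 30, Wes, 39, 6200), (k1, 1880, p2, 2, 12, Fay, 8, 1890), (k1, 1880, p2, 2, 28, Jo, 8, 1890), (k1, 1880, p2, 2, 34, Zed, 8, 1890), (k1, 1880, p2, 2, 7, Ivy, 8, 1890), (k1, 840, fin, 2, 12, Fay, 19, 6990), (k1, 840, fin, 2, 12, Fay, 3, 6440), (k1, 840, fin, 2, 28, Jo, 19, 6990), (k1, 840, fin, 2, 28, Jo, 3, 6440), (k1, 840, fin, 2, 34, Zed, 19, 6990), (k1, 840, fin, 2, 34, Zed, 3, 6440), (k1, 840, fin, 2, 7, Ivy, 19, 6990), (k1, 840, fin, 2, 7, Ivy, 3, 6440)}
Selection eid ≤ 12: {(eng, 3030, eng, 2, 4, Eve, 39, 6200), (k1, 1880, p2, 2, 12, Fay, 8, 1890), (k1, 1880, p2, 2, 7, Ivy, 8, 1890), (k1, 840, fin, 2, 12, Fay, 19, 6990), (k1, 840, fin, 2, 12, Fay, 3, 6440), (k1, 840, fin, 2, 7, Ivy, 19, 6990), (k1, 840, fin, 2, 7, Ivy, 3, 6440)}
Projecting to eid, floor (4 duplicate(s) eliminated): {(12, 2), (4, 2), (7, 2)}

{(12, 2), (4, 2), (7, 2)}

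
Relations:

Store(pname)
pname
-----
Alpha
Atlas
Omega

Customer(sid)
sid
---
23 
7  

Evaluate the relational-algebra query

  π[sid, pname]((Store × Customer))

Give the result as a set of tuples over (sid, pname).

Store × Customer: Cartesian product, 3·2 = 6 tuples over (pname, sid).
Projecting to sid, pname: {(23, Alpha), (23, Atlas), (23, Omega), (7, Alpha), (7, Atlas), (7, Omega)}

{(23, Alpha), (23, Atlas), (23, Omega), (7, Alpha), (7, Atlas), (7, Omega)}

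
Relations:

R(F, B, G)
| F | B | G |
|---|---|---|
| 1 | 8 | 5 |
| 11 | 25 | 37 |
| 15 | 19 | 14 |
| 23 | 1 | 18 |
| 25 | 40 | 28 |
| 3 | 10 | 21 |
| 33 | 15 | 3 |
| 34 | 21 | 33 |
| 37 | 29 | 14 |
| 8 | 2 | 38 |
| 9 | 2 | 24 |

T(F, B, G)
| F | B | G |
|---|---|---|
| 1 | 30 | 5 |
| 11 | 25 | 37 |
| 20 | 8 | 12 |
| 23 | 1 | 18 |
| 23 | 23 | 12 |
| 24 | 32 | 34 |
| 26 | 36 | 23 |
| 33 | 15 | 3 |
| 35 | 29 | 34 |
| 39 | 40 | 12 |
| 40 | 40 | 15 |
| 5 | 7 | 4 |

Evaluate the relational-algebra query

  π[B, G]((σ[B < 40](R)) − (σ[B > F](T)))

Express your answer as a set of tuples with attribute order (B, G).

{(1, 18), (10, 21), (15, 3), (19, 14), (2, 24), (2, 38), (21, 33), (29, 14), (8, 5)}

Apply σ_{B < 40}; surviving tuples: {(1, 8, 5), (11, 25, 37), (15, 19, 14), (23, 1, 18), (3, 10, 21), (33, 15, 3), (34, 21, 33), (37, 29, 14), (8, 2, 38), (9, 2, 24)}
Apply σ_{B > F}; surviving tuples: {(1, 30, 5), (11, 25, 37), (24, 32, 34), (26, 36, 23), (39, 40, 12), (5, 7, 4)}
Difference: {(1, 8, 5), (11, 25, 37), (15, 19, 14), (23, 1, 18), (3, 10, 21), (33, 15, 3), (34, 21, 33), (37, 29, 14), (8, 2, 38), (9, 2, 24)} with {(1, 30, 5), (11, 25, 37), (24, 32, 34), (26, 36, 23), (39, 40, 12), (5, 7, 4)} → {(1, 8, 5), (15, 19, 14), (23, 1, 18), (3, 10, 21), (33, 15, 3), (34, 21, 33), (37, 29, 14), (8, 2, 38), (9, 2, 24)}
π_{B, G} gives {(1, 18), (10, 21), (15, 3), (19, 14), (2, 24), (2, 38), (21, 33), (29, 14), (8, 5)}.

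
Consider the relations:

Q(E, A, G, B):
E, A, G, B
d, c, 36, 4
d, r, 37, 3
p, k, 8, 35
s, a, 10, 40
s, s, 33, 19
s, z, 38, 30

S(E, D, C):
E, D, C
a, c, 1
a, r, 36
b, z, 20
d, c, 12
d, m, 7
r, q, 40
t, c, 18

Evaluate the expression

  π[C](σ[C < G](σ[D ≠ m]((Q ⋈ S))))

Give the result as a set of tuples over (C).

{12}

Natural join on E: {(d, c, 36, 4, c, 12), (d, c, 36, 4, m, 7), (d, r, 37, 3, c, 12), (d, r, 37, 3, m, 7)}
Filtering on D ≠ m leaves {(d, c, 36, 4, c, 12), (d, r, 37, 3, c, 12)}.
Filtering on C < G leaves {(d, c, 36, 4, c, 12), (d, r, 37, 3, c, 12)}.
π_{C} gives {12} (1 duplicate(s) eliminated).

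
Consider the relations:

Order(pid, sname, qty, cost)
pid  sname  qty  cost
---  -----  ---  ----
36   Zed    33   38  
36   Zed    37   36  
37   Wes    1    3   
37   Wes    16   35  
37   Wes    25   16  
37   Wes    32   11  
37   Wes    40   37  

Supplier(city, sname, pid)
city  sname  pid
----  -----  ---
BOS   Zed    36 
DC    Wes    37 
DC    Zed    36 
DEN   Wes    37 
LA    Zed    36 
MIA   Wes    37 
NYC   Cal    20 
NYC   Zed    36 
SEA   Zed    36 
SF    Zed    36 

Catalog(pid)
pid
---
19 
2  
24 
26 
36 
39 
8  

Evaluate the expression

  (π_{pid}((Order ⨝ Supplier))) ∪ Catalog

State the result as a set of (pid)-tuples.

Joining Order and Supplier on pid, sname yields {(36, Zed, 33, 38, BOS), (36, Zed, 33, 38, DC), (36, Zed, 33, 38, LA), (36, Zed, 33, 38, NYC), (36, Zed, 33, 38, SEA), (36, Zed, 33, 38, SF), (36, Zed, 37, 36, BOS), (36, Zed, 37, 36, DC), (36, Zed, 37, 36, LA), (36, Zed, 37, 36, NYC), (36, Zed, 37, 36, SEA), (36, Zed, 37, 36, SF), (37, Wes, 1, 3, DC), (37, Wes, 1, 3, DEN), (37, Wes, 1, 3, MIA), (37, Wes, 16, 35, DC), (37, Wes, 16, 35, DEN), (37, Wes, 16, 35, MIA), (37, Wes, 25, 16, DC), (37, Wes, 25, 16, DEN), (37, Wes, 25, 16, MIA), (37, Wes, 32, 11, DC), (37, Wes, 32, 11, DEN), (37, Wes, 32, 11, MIA), (37, Wes, 40, 37, DC), (37, Wes, 40, 37, DEN), (37, Wes, 40, 37, MIA)}.
π[pid]: project onto (pid) (25 duplicate(s) eliminated) → {36, 37}
Taking the union: {19, 2, 24, 26, 36, 37, 39, 8}

{19, 2, 24, 26, 36, 37, 39, 8}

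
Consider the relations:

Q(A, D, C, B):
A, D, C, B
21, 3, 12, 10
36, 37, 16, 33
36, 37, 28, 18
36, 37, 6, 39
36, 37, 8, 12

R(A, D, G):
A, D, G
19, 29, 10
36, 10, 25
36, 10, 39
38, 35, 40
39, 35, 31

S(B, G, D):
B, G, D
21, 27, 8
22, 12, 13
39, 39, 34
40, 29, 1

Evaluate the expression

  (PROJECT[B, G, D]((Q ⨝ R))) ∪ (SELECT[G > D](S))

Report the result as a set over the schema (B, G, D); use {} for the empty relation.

Q ⋈ R (natural join on A, D): {}
Keep only column(s) B, G, D: {}
Selection G > D: {(21, 27, 8), (39, 39, 34), (40, 29, 1)}
Taking the union: {(21, 27, 8), (39, 39, 34), (40, 29, 1)}

{(21, 27, 8), (39, 39, 34), (40, 29, 1)}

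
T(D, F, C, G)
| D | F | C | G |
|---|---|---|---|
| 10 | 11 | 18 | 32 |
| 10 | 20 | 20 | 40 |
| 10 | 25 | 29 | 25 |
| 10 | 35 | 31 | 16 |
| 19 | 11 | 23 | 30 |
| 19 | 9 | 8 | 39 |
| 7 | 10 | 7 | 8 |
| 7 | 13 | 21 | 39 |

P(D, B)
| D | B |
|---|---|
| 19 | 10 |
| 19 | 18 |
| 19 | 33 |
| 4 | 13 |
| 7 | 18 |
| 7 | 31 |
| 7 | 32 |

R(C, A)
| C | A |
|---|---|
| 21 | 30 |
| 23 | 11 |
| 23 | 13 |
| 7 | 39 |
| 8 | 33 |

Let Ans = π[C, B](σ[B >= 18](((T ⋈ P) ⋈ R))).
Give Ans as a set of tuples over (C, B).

Joining T and P on D yields {(19, 11, 23, 30, 10), (19, 11, 23, 30, 18), (19, 11, 23, 30, 33), (19, 9, 8, 39, 10), (19, 9, 8, 39, 18), (19, 9, 8, 39, 33), (7, 10, 7, 8, 18), (7, 10, 7, 8, 31), (7, 10, 7, 8, 32), (7, 13, 21, 39, 18), (7, 13, 21, 39, 31), (7, 13, 21, 39, 32)}.
Joining (T ⋈ P) and R on C yields {(19, 11, 23, 30, 10, 11), (19, 11, 23, 30, 10, 13), (19, 11, 23, 30, 18, 11), (19, 11, 23, 30, 18, 13), (19, 11, 23, 30, 33, 11), (19, 11, 23, 30, 33, 13), (19, 9, 8, 39, 10, 33), (19, 9, 8, 39, 18, 33), (19, 9, 8, 39, 33, 33), (7, 10, 7, 8, 18, 39), (7, 10, 7, 8, 31, 39), (7, 10, 7, 8, 32, 39), (7, 13, 21, 39, 18, 30), (7, 13, 21, 39, 31, 30), (7, 13, 21, 39, 32, 30)}.
Selection B >= 18: {(19, 11, 23, 30, 18, 11), (19, 11, 23, 30, 18, 13), (19, 11, 23, 30, 33, 11), (19, 11, 23, 30, 33, 13), (19, 9, 8, 39, 18, 33), (19, 9, 8, 39, 33, 33), (7, 10, 7, 8, 18, 39), (7, 10, 7, 8, 31, 39), (7, 10, 7, 8, 32, 39), (7, 13, 21, 39, 18, 30), (7, 13, 21, 39, 31, 30), (7, 13, 21, 39, 32, 30)}
π[C, B]: project onto (C, B) (2 duplicate(s) eliminated) → {(21, 18), (21, 31), (21, 32), (23, 18), (23, 33), (7, 18), (7, 31), (7, 32), (8, 18), (8, 33)}

{(21, 18), (21, 31), (21, 32), (23, 18), (23, 33), (7, 18), (7, 31), (7, 32), (8, 18), (8, 33)}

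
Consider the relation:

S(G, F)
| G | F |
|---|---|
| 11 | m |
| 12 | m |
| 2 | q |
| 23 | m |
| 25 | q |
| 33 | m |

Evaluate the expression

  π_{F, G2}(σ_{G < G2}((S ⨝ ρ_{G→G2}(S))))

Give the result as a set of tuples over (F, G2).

{(m, 12), (m, 23), (m, 33), (q, 25)}

ρ[G→G2]: schema becomes (G2, F); tuples unchanged.
Natural join on F: {(11, m, 11), (11, m, 12), (11, m, 23), (11, m, 33), (12, m, 11), (12, m, 12), (12, m, 23), (12, m, 33), (2, q, 2), (2, q, 25), (23, m, 11), (23, m, 12), (23, m, 23), (23, m, 33), (25, q, 2), (25, q, 25), (33, m, 11), (33, m, 12), (33, m, 23), (33, m, 33)}
Apply σ_{G < G2}; surviving tuples: {(11, m, 12), (11, m, 23), (11, m, 33), (12, m, 23), (12, m, 33), (2, q, 25), (23, m, 33)}
Keep only column(s) F, G2 (3 duplicate(s) eliminated): {(m, 12), (m, 23), (m, 33), (q, 25)}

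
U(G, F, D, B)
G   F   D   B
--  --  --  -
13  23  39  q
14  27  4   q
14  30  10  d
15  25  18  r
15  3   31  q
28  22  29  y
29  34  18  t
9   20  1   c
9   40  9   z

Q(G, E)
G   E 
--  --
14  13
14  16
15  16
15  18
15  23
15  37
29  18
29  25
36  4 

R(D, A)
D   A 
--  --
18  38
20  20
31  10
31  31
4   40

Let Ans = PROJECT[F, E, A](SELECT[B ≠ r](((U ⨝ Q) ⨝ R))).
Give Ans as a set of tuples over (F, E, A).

U ⋈ Q (natural join on G): {(14, 27, 4, q, 13), (14, 27, 4, q, 16), (14, 30, 10, d, 13), (14, 30, 10, d, 16), (15, 25, 18, r, 16), (15, 25, 18, r, 18), (15, 25, 18, r, 23), (15, 25, 18, r, 37), (15, 3, 31, q, 16), (15, 3, 31, q, 18), (15, 3, 31, q, 23), (15, 3, 31, q, 37), (29, 34, 18, t, 18), (29, 34, 18, t, 25)}
(U ⨝ Q) ⋈ R (natural join on D): {(14, 27, 4, q, 13, 40), (14, 27, 4, q, 16, 40), (15, 25, 18, r, 16, 38), (15, 25, 18, r, 18, 38), (15, 25, 18, r, 23, 38), (15, 25, 18, r, 37, 38), (15, 3, 31, q, 16, 10), (15, 3, 31, q, 16, 31), (15, 3, 31, q, 18, 10), (15, 3, 31, q, 18, 31), (15, 3, 31, q, 23, 10), (15, 3, 31, q, 23, 31), (15, 3, 31, q, 37, 10), (15, 3, 31, q, 37, 31), (29, 34, 18, t, 18, 38), (29, 34, 18, t, 25, 38)}
Filtering on B ≠ r leaves {(14, 27, 4, q, 13, 40), (14, 27, 4, q, 16, 40), (15, 3, 31, q, 16, 10), (15, 3, 31, q, 16, 31), (15, 3, 31, q, 18, 10), (15, 3, 31, q, 18, 31), (15, 3, 31, q, 23, 10), (15, 3, 31, q, 23, 31), (15, 3, 31, q, 37, 10), (15, 3, 31, q, 37, 31), (29, 34, 18, t, 18, 38), (29, 34, 18, t, 25, 38)}.
Projecting to F, E, A: {(27, 13, 40), (27, 16, 40), (3, 16, 10), (3, 16, 31), (3, 18, 10), (3, 18, 31), (3, 23, 10), (3, 23, 31), (3, 37, 10), (3, 37, 31), (34, 18, 38), (34, 25, 38)}

{(27, 13, 40), (27, 16, 40), (3, 16, 10), (3, 16, 31), (3, 18, 10), (3, 18, 31), (3, 23, 10), (3, 23, 31), (3, 37, 10), (3, 37, 31), (34, 18, 38), (34, 25, 38)}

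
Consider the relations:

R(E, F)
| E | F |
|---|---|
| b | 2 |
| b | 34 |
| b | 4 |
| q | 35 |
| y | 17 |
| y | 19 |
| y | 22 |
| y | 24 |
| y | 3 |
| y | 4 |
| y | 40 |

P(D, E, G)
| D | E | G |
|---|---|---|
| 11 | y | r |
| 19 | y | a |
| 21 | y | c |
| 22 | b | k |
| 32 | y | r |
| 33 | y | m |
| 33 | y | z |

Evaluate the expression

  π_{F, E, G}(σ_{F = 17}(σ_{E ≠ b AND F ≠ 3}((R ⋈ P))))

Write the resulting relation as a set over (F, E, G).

{(17, y, a), (17, y, c), (17, y, m), (17, y, r), (17, y, z)}

Natural join on E: {(b, 2, 22, k), (b, 34, 22, k), (b, 4, 22, k), (y, 17, 11, r), (y, 17, 19, a), (y, 17, 21, c), (y, 17, 32, r), (y, 17, 33, m), (y, 17, 33, z), (y, 19, 11, r), (y, 19, 19, a), (y, 19, 21, c), (y, 19, 32, r), (y, 19, 33, m), (y, 19, 33, z), (y, 22, 11, r), (y, 22, 19, a), (y, 22, 21, c), (y, 22, 32, r), (y, 22, 33, m), (y, 22, 33, z), (y, 24, 11, r), (y, 24, 19, a), (y, 24, 21, c), (y, 24, 32, r), (y, 24, 33, m), (y, 24, 33, z), (y, 3, 11, r), (y, 3, 19, a), (y, 3, 21, c), (y, 3, 32, r), (y, 3, 33, m), (y, 3, 33, z), (y, 4, 11, r), (y, 4, 19, a), (y, 4, 21, c), (y, 4, 32, r), (y, 4, 33, m), (y, 4, 33, z), (y, 40, 11, r), (y, 40, 19, a), (y, 40, 21, c), (y, 40, 32, r), (y, 40, 33, m), (y, 40, 33, z)}
Filtering on E ≠ b AND F ≠ 3 leaves {(y, 17, 11, r), (y, 17, 19, a), (y, 17, 21, c), (y, 17, 32, r), (y, 17, 33, m), (y, 17, 33, z), (y, 19, 11, r), (y, 19, 19, a), (y, 19, 21, c), (y, 19, 32, r), (y, 19, 33, m), (y, 19, 33, z), (y, 22, 11, r), (y, 22, 19, a), (y, 22, 21, c), (y, 22, 32, r), (y, 22, 33, m), (y, 22, 33, z), (y, 24, 11, r), (y, 24, 19, a), (y, 24, 21, c), (y, 24, 32, r), (y, 24, 33, m), (y, 24, 33, z), (y, 4, 11, r), (y, 4, 19, a), (y, 4, 21, c), (y, 4, 32, r), (y, 4, 33, m), (y, 4, 33, z), (y, 40, 11, r), (y, 40, 19, a), (y, 40, 21, c), (y, 40, 32, r), (y, 40, 33, m), (y, 40, 33, z)}.
Filtering on F = 17 leaves {(y, 17, 11, r), (y, 17, 19, a), (y, 17, 21, c), (y, 17, 32, r), (y, 17, 33, m), (y, 17, 33, z)}.
Projecting to F, E, G (1 duplicate(s) eliminated): {(17, y, a), (17, y, c), (17, y, m), (17, y, r), (17, y, z)}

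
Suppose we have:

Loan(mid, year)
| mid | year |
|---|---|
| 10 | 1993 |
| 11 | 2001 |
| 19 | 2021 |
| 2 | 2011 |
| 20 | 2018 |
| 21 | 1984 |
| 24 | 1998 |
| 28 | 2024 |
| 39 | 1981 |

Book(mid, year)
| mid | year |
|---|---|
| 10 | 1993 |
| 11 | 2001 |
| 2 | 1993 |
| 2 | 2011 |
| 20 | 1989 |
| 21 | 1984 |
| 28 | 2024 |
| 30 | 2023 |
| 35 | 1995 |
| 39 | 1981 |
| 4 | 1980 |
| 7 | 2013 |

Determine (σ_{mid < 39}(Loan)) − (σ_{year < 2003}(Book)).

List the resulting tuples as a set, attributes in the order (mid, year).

Apply σ_{mid < 39}; surviving tuples: {(10, 1993), (11, 2001), (19, 2021), (2, 2011), (20, 2018), (21, 1984), (24, 1998), (28, 2024)}
Apply σ_{year < 2003}; surviving tuples: {(10, 1993), (11, 2001), (2, 1993), (20, 1989), (21, 1984), (35, 1995), (39, 1981), (4, 1980)}
Taking the difference: {(19, 2021), (2, 2011), (20, 2018), (24, 1998), (28, 2024)}

{(19, 2021), (2, 2011), (20, 2018), (24, 1998), (28, 2024)}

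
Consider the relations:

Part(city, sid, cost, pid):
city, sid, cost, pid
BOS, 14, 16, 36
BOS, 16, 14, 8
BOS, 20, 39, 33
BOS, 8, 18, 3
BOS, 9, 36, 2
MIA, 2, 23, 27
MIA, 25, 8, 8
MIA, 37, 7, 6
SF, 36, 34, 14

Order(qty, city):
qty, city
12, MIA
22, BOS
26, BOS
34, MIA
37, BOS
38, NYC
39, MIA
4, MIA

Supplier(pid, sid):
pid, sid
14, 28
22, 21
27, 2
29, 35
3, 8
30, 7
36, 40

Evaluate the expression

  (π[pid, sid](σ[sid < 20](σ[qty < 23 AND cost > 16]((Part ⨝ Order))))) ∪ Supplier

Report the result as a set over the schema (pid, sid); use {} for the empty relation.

{(14, 28), (2, 9), (22, 21), (27, 2), (29, 35), (3, 8), (30, 7), (36, 40)}

Part ⋈ Order (natural join on city): {(BOS, 14, 16, 36, 22), (BOS, 14, 16, 36, 26), (BOS, 14, 16, 36, 37), (BOS, 16, 14, 8, 22), (BOS, 16, 14, 8, 26), (BOS, 16, 14, 8, 37), (BOS, 20, 39, 33, 22), (BOS, 20, 39, 33, 26), (BOS, 20, 39, 33, 37), (BOS, 8, 18, 3, 22), (BOS, 8, 18, 3, 26), (BOS, 8, 18, 3, 37), (BOS, 9, 36, 2, 22), (BOS, 9, 36, 2, 26), (BOS, 9, 36, 2, 37), (MIA, 2, 23, 27, 12), (MIA, 2, 23, 27, 34), (MIA, 2, 23, 27, 39), (MIA, 2, 23, 27, 4), (MIA, 25, 8, 8, 12), (MIA, 25, 8, 8, 34), (MIA, 25, 8, 8, 39), (MIA, 25, 8, 8, 4), (MIA, 37, 7, 6, 12), (MIA, 37, 7, 6, 34), (MIA, 37, 7, 6, 39), (MIA, 37, 7, 6, 4)}
σ[qty < 23 AND cost > 16]: keep tuples satisfying qty < 23 AND cost > 16 → {(BOS, 20, 39, 33, 22), (BOS, 8, 18, 3, 22), (BOS, 9, 36, 2, 22), (MIA, 2, 23, 27, 12), (MIA, 2, 23, 27, 4)}
σ[sid < 20]: keep tuples satisfying sid < 20 → {(BOS, 8, 18, 3, 22), (BOS, 9, 36, 2, 22), (MIA, 2, 23, 27, 12), (MIA, 2, 23, 27, 4)}
π[pid, sid]: project onto (pid, sid) (1 duplicate(s) eliminated) → {(2, 9), (27, 2), (3, 8)}
Set union of the two operands is {(14, 28), (2, 9), (22, 21), (27, 2), (29, 35), (3, 8), (30, 7), (36, 40)}.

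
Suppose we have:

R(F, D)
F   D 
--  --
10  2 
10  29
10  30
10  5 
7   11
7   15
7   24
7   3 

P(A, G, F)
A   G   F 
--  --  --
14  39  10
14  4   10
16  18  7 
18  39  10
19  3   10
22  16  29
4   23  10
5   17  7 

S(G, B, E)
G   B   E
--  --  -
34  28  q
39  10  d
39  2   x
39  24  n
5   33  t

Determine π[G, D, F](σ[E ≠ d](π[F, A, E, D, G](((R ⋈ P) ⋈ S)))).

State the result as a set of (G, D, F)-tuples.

Joining R and P on F yields {(10, 2, 14, 39), (10, 2, 14, 4), (10, 2, 18, 39), (10, 2, 19, 3), (10, 2, 4, 23), (10, 29, 14, 39), (10, 29, 14, 4), (10, 29, 18, 39), (10, 29, 19, 3), (10, 29, 4, 23), (10, 30, 14, 39), (10, 30, 14, 4), (10, 30, 18, 39), (10, 30, 19, 3), (10, 30, 4, 23), (10, 5, 14, 39), (10, 5, 14, 4), (10, 5, 18, 39), (10, 5, 19, 3), (10, 5, 4, 23), (7, 11, 16, 18), (7, 11, 5, 17), (7, 15, 16, 18), (7, 15, 5, 17), (7, 24, 16, 18), (7, 24, 5, 17), (7, 3, 16, 18), (7, 3, 5, 17)}.
Joining (R ⋈ P) and S on G yields {(10, 2, 14, 39, 10, d), (10, 2, 14, 39, 2, x), (10, 2, 14, 39, 24, n), (10, 2, 18, 39, 10, d), (10, 2, 18, 39, 2, x), (10, 2, 18, 39, 24, n), (10, 29, 14, 39, 10, d), (10, 29, 14, 39, 2, x), (10, 29, 14, 39, 24, n), (10, 29, 18, 39, 10, d), (10, 29, 18, 39, 2, x), (10, 29, 18, 39, 24, n), (10, 30, 14, 39, 10, d), (10, 30, 14, 39, 2, x), (10, 30, 14, 39, 24, n), (10, 30, 18, 39, 10, d), (10, 30, 18, 39, 2, x), (10, 30, 18, 39, 24, n), (10, 5, 14, 39, 10, d), (10, 5, 14, 39, 2, x), (10, 5, 14, 39, 24, n), (10, 5, 18, 39, 10, d), (10, 5, 18, 39, 2, x), (10, 5, 18, 39, 24, n)}.
π_{F, A, E, D, G} gives {(10, 14, d, 2, 39), (10, 14, d, 29, 39), (10, 14, d, 30, 39), (10, 14, d, 5, 39), (10, 14, n, 2, 39), (10, 14, n, 29, 39), (10, 14, n, 30, 39), (10, 14, n, 5, 39), (10, 14, x, 2, 39), (10, 14, x, 29, 39), (10, 14, x, 30, 39), (10, 14, x, 5, 39), (10, 18, d, 2, 39), (10, 18, d, 29, 39), (10, 18, d, 30, 39), (10, 18, d, 5, 39), (10, 18, n, 2, 39), (10, 18, n, 29, 39), (10, 18, n, 30, 39), (10, 18, n, 5, 39), (10, 18, x, 2, 39), (10, 18, x, 29, 39), (10, 18, x, 30, 39), (10, 18, x, 5, 39)}.
σ[E ≠ d]: keep tuples satisfying E ≠ d → {(10, 14, n, 2, 39), (10, 14, n, 29, 39), (10, 14, n, 30, 39), (10, 14, n, 5, 39), (10, 14, x, 2, 39), (10, 14, x, 29, 39), (10, 14, x, 30, 39), (10, 14, x, 5, 39), (10, 18, n, 2, 39), (10, 18, n, 29, 39), (10, 18, n, 30, 39), (10, 18, n, 5, 39), (10, 18, x, 2, 39), (10, 18, x, 29, 39), (10, 18, x, 30, 39), (10, 18, x, 5, 39)}
π_{G, D, F} gives {(39, 2, 10), (39, 29, 10), (39, 30, 10), (39, 5, 10)} (12 duplicate(s) eliminated).

{(39, 2, 10), (39, 29, 10), (39, 30, 10), (39, 5, 10)}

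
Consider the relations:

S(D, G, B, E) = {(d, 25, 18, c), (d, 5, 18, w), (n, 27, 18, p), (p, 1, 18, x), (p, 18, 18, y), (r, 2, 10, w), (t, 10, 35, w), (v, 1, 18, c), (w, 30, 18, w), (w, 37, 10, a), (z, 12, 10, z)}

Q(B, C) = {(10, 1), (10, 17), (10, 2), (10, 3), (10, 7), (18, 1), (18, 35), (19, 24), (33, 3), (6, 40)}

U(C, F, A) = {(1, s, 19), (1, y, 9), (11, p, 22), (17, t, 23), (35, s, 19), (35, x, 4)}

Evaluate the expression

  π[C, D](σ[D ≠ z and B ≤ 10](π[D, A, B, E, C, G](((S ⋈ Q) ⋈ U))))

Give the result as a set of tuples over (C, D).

Joining S and Q on B yields {(d, 25, 18, c, 1), (d, 25, 18, c, 35), (d, 5, 18, w, 1), (d, 5, 18, w, 35), (n, 27, 18, p, 1), (n, 27, 18, p, 35), (p, 1, 18, x, 1), (p, 1, 18, x, 35), (p, 18, 18, y, 1), (p, 18, 18, y, 35), (r, 2, 10, w, 1), (r, 2, 10, w, 17), (r, 2, 10, w, 2), (r, 2, 10, w, 3), (r, 2, 10, w, 7), (v, 1, 18, c, 1), (v, 1, 18, c, 35), (w, 30, 18, w, 1), (w, 30, 18, w, 35), (w, 37, 10, a, 1), (w, 37, 10, a, 17), (w, 37, 10, a, 2), (w, 37, 10, a, 3), (w, 37, 10, a, 7), (z, 12, 10, z, 1), (z, 12, 10, z, 17), (z, 12, 10, z, 2), (z, 12, 10, z, 3), (z, 12, 10, z, 7)}.
Joining (S ⋈ Q) and U on C yields {(d, 25, 18, c, 1, s, 19), (d, 25, 18, c, 1, y, 9), (d, 25, 18, c, 35, s, 19), (d, 25, 18, c, 35, x, 4), (d, 5, 18, w, 1, s, 19), (d, 5, 18, w, 1, y, 9), (d, 5, 18, w, 35, s, 19), (d, 5, 18, w, 35, x, 4), (n, 27, 18, p, 1, s, 19), (n, 27, 18, p, 1, y, 9), (n, 27, 18, p, 35, s, 19), (n, 27, 18, p, 35, x, 4), (p, 1, 18, x, 1, s, 19), (p, 1, 18, x, 1, y, 9), (p, 1, 18, x, 35, s, 19), (p, 1, 18, x, 35, x, 4), (p, 18, 18, y, 1, s, 19), (p, 18, 18, y, 1, y, 9), (p, 18, 18, y, 35, s, 19), (p, 18, 18, y, 35, x, 4), (r, 2, 10, w, 1, s, 19), (r, 2, 10, w, 1, y, 9), (r, 2, 10, w, 17, t, 23), (v, 1, 18, c, 1, s, 19), (v, 1, 18, c, 1, y, 9), (v, 1, 18, c, 35, s, 19), (v, 1, 18, c, 35, x, 4), (w, 30, 18, w, 1, s, 19), (w, 30, 18, w, 1, y, 9), (w, 30, 18, w, 35, s, 19), (w, 30, 18, w, 35, x, 4), (w, 37, 10, a, 1, s, 19), (w, 37, 10, a, 1, y, 9), (w, 37, 10, a, 17, t, 23), (z, 12, 10, z, 1, s, 19), (z, 12, 10, z, 1, y, 9), (z, 12, 10, z, 17, t, 23)}.
π[D, A, B, E, C, G]: project onto (D, A, B, E, C, G) → {(d, 19, 18, c, 1, 25), (d, 19, 18, c, 35, 25), (d, 19, 18, w, 1, 5), (d, 19, 18, w, 35, 5), (d, 4, 18, c, 35, 25), (d, 4, 18, w, 35, 5), (d, 9, 18, c, 1, 25), (d, 9, 18, w, 1, 5), (n, 19, 18, p, 1, 27), (n, 19, 18, p, 35, 27), (n, 4, 18, p, 35, 27), (n, 9, 18, p, 1, 27), (p, 19, 18, x, 1, 1), (p, 19, 18, x, 35, 1), (p, 19, 18, y, 1, 18), (p, 19, 18, y, 35, 18), (p, 4, 18, x, 35, 1), (p, 4, 18, y, 35, 18), (p, 9, 18, x, 1, 1), (p, 9, 18, y, 1, 18), (r, 19, 10, w, 1, 2), (r, 23, 10, w, 17, 2), (r, 9, 10, w, 1, 2), (v, 19, 18, c, 1, 1), (v, 19, 18, c, 35, 1), (v, 4, 18, c, 35, 1), (v, 9, 18, c, 1, 1), (w, 19, 10, a, 1, 37), (w, 19, 18, w, 1, 30), (w, 19, 18, w, 35, 30), (w, 23, 10, a, 17, 37), (w, 4, 18, w, 35, 30), (w, 9, 10, a, 1, 37), (w, 9, 18, w, 1, 30), (z, 19, 10, z, 1, 12), (z, 23, 10, z, 17, 12), (z, 9, 10, z, 1, 12)}
σ[D ≠ z and B ≤ 10]: keep tuples satisfying D ≠ z and B ≤ 10 → {(r, 19, 10, w, 1, 2), (r, 23, 10, w, 17, 2), (r, 9, 10, w, 1, 2), (w, 19, 10, a, 1, 37), (w, 23, 10, a, 17, 37), (w, 9, 10, a, 1, 37)}
π[C, D]: project onto (C, D) (2 duplicate(s) eliminated) → {(1, r), (1, w), (17, r), (17, w)}

{(1, r), (1, w), (17, r), (17, w)}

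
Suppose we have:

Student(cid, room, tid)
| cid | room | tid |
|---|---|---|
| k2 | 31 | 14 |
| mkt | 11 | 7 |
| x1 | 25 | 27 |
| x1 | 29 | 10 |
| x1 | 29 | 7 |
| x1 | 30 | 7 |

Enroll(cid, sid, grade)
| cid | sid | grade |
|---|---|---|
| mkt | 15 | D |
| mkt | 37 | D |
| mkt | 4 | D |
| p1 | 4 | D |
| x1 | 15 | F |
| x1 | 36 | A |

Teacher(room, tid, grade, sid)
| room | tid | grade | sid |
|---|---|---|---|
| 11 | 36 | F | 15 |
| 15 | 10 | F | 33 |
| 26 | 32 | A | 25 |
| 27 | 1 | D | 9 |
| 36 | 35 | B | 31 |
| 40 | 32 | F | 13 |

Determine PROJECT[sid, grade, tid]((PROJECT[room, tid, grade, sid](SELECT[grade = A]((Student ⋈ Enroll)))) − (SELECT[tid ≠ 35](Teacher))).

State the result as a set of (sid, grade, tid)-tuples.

Natural join on cid: {(mkt, 11, 7, 15, D), (mkt, 11, 7, 37, D), (mkt, 11, 7, 4, D), (x1, 25, 27, 15, F), (x1, 25, 27, 36, A), (x1, 29, 10, 15, F), (x1, 29, 10, 36, A), (x1, 29, 7, 15, F), (x1, 29, 7, 36, A), (x1, 30, 7, 15, F), (x1, 30, 7, 36, A)}
Apply σ_{grade = A}; surviving tuples: {(x1, 25, 27, 36, A), (x1, 29, 10, 36, A), (x1, 29, 7, 36, A), (x1, 30, 7, 36, A)}
π[room, tid, grade, sid]: project onto (room, tid, grade, sid) → {(25, 27, A, 36), (29, 10, A, 36), (29, 7, A, 36), (30, 7, A, 36)}
Apply σ_{tid ≠ 35}; surviving tuples: {(11, 36, F, 15), (15, 10, F, 33), (26, 32, A, 25), (27, 1, D, 9), (40, 32, F, 13)}
Set difference of the two operands is {(25, 27, A, 36), (29, 10, A, 36), (29, 7, A, 36), (30, 7, A, 36)}.
π[sid, grade, tid]: project onto (sid, grade, tid) (1 duplicate(s) eliminated) → {(36, A, 10), (36, A, 27), (36, A, 7)}

{(36, A, 10), (36, A, 27), (36, A, 7)}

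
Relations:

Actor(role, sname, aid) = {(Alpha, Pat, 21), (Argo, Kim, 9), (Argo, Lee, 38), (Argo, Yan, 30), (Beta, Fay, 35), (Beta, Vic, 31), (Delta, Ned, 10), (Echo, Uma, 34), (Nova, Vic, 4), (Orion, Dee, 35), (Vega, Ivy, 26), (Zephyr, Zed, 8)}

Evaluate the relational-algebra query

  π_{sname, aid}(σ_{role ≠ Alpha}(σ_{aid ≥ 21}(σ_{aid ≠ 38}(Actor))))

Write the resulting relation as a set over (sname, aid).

{(Dee, 35), (Fay, 35), (Ivy, 26), (Uma, 34), (Vic, 31), (Yan, 30)}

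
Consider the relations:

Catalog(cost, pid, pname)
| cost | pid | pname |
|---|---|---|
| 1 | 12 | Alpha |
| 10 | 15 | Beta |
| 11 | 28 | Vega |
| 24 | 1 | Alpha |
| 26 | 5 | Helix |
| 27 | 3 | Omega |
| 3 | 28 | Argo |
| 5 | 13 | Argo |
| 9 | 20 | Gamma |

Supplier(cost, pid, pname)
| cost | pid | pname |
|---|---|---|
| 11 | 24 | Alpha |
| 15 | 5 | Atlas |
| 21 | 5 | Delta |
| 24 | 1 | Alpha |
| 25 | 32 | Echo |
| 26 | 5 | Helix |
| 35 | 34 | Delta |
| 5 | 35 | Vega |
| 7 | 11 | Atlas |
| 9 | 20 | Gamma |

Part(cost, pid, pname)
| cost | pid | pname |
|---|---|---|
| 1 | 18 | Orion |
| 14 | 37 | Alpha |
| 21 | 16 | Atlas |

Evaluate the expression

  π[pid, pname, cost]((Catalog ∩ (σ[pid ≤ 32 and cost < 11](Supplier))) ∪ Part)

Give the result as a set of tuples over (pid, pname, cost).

{(16, Atlas, 21), (18, Orion, 1), (20, Gamma, 9), (37, Alpha, 14)}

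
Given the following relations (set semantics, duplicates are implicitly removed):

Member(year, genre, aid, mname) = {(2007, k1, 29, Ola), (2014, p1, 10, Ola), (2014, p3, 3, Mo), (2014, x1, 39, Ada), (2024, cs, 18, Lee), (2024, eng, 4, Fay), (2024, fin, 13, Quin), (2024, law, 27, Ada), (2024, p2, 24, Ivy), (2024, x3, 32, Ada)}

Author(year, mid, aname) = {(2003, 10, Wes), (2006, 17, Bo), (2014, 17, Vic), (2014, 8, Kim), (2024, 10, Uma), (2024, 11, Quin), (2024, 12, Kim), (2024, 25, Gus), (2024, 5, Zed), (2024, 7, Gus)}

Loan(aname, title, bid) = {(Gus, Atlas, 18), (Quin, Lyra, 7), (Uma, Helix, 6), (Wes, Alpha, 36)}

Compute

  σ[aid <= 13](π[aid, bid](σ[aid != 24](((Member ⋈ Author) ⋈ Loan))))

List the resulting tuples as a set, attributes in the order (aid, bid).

{(13, 18), (13, 6), (13, 7), (4, 18), (4, 6), (4, 7)}

Joining Member and Author on year yields {(2014, p1, 10, Ola, 17, Vic), (2014, p1, 10, Ola, 8, Kim), (2014, p3, 3, Mo, 17, Vic), (2014, p3, 3, Mo, 8, Kim), (2014, x1, 39, Ada, 17, Vic), (2014, x1, 39, Ada, 8, Kim), (2024, cs, 18, Lee, 10, Uma), (2024, cs, 18, Lee, 11, Quin), (2024, cs, 18, Lee, 12, Kim), (2024, cs, 18, Lee, 25, Gus), (2024, cs, 18, Lee, 5, Zed), (2024, cs, 18, Lee, 7, Gus), (2024, eng, 4, Fay, 10, Uma), (2024, eng, 4, Fay, 11, Quin), (2024, eng, 4, Fay, 12, Kim), (2024, eng, 4, Fay, 25, Gus), (2024, eng, 4, Fay, 5, Zed), (2024, eng, 4, Fay, 7, Gus), (2024, fin, 13, Quin, 10, Uma), (2024, fin, 13, Quin, 11, Quin), (2024, fin, 13, Quin, 12, Kim), (2024, fin, 13, Quin, 25, Gus), (2024, fin, 13, Quin, 5, Zed), (2024, fin, 13, Quin, 7, Gus), (2024, law, 27, Ada, 10, Uma), (2024, law, 27, Ada, 11, Quin), (2024, law, 27, Ada, 12, Kim), (2024, law, 27, Ada, 25, Gus), (2024, law, 27, Ada, 5, Zed), (2024, law, 27, Ada, 7, Gus), (2024, p2, 24, Ivy, 10, Uma), (2024, p2, 24, Ivy, 11, Quin), (2024, p2, 24, Ivy, 12, Kim), (2024, p2, 24, Ivy, 25, Gus), (2024, p2, 24, Ivy, 5, Zed), (2024, p2, 24, Ivy, 7, Gus), (2024, x3, 32, Ada, 10, Uma), (2024, x3, 32, Ada, 11, Quin), (2024, x3, 32, Ada, 12, Kim), (2024, x3, 32, Ada, 25, Gus), (2024, x3, 32, Ada, 5, Zed), (2024, x3, 32, Ada, 7, Gus)}.
Joining (Member ⋈ Author) and Loan on aname yields {(2024, cs, 18, Lee, 10, Uma, Helix, 6), (2024, cs, 18, Lee, 11, Quin, Lyra, 7), (2024, cs, 18, Lee, 25, Gus, Atlas, 18), (2024, cs, 18, Lee, 7, Gus, Atlas, 18), (2024, eng, 4, Fay, 10, Uma, Helix, 6), (2024, eng, 4, Fay, 11, Quin, Lyra, 7), (2024, eng, 4, Fay, 25, Gus, Atlas, 18), (2024, eng, 4, Fay, 7, Gus, Atlas, 18), (2024, fin, 13, Quin, 10, Uma, Helix, 6), (2024, fin, 13, Quin, 11, Quin, Lyra, 7), (2024, fin, 13, Quin, 25, Gus, Atlas, 18), (2024, fin, 13, Quin, 7, Gus, Atlas, 18), (2024, law, 27, Ada, 10, Uma, Helix, 6), (2024, law, 27, Ada, 11, Quin, Lyra, 7), (2024, law, 27, Ada, 25, Gus, Atlas, 18), (2024, law, 27, Ada, 7, Gus, Atlas, 18), (2024, p2, 24, Ivy, 10, Uma, Helix, 6), (2024, p2, 24, Ivy, 11, Quin, Lyra, 7), (2024, p2, 24, Ivy, 25, Gus, Atlas, 18), (2024, p2, 24, Ivy, 7, Gus, Atlas, 18), (2024, x3, 32, Ada, 10, Uma, Helix, 6), (2024, x3, 32, Ada, 11, Quin, Lyra, 7), (2024, x3, 32, Ada, 25, Gus, Atlas, 18), (2024, x3, 32, Ada, 7, Gus, Atlas, 18)}.
Filtering on aid != 24 leaves {(2024, cs, 18, Lee, 10, Uma, Helix, 6), (2024, cs, 18, Lee, 11, Quin, Lyra, 7), (2024, cs, 18, Lee, 25, Gus, Atlas, 18), (2024, cs, 18, Lee, 7, Gus, Atlas, 18), (2024, eng, 4, Fay, 10, Uma, Helix, 6), (2024, eng, 4, Fay, 11, Quin, Lyra, 7), (2024, eng, 4, Fay, 25, Gus, Atlas, 18), (2024, eng, 4, Fay, 7, Gus, Atlas, 18), (2024, fin, 13, Quin, 10, Uma, Helix, 6), (2024, fin, 13, Quin, 11, Quin, Lyra, 7), (2024, fin, 13, Quin, 25, Gus, Atlas, 18), (2024, fin, 13, Quin, 7, Gus, Atlas, 18), (2024, law, 27, Ada, 10, Uma, Helix, 6), (2024, law, 27, Ada, 11, Quin, Lyra, 7), (2024, law, 27, Ada, 25, Gus, Atlas, 18), (2024, law, 27, Ada, 7, Gus, Atlas, 18), (2024, x3, 32, Ada, 10, Uma, Helix, 6), (2024, x3, 32, Ada, 11, Quin, Lyra, 7), (2024, x3, 32, Ada, 25, Gus, Atlas, 18), (2024, x3, 32, Ada, 7, Gus, Atlas, 18)}.
π_{aid, bid} gives {(13, 18), (13, 6), (13, 7), (18, 18), (18, 6), (18, 7), (27, 18), (27, 6), (27, 7), (32, 18), (32, 6), (32, 7), (4, 18), (4, 6), (4, 7)} (5 duplicate(s) eliminated).
Filtering on aid <= 13 leaves {(13, 18), (13, 6), (13, 7), (4, 18), (4, 6), (4, 7)}.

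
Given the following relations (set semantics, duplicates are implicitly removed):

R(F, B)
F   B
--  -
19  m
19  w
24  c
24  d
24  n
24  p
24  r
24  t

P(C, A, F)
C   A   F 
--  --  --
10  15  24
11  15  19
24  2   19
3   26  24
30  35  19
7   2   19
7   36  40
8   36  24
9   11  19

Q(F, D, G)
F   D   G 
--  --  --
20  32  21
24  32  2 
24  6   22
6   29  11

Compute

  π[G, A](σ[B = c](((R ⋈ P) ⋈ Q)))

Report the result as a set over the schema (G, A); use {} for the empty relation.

{(2, 15), (2, 26), (2, 36), (22, 15), (22, 26), (22, 36)}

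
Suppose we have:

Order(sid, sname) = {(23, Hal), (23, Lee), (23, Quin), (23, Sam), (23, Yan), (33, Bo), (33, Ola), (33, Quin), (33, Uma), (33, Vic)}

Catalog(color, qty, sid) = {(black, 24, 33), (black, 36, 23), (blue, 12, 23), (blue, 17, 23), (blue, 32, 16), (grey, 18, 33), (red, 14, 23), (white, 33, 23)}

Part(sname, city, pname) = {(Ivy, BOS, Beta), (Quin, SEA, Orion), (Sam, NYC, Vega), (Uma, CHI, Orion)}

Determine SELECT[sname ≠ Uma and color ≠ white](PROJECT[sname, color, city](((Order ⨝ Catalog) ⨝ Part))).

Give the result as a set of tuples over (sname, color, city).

Joining Order and Catalog on sid yields {(23, Hal, black, 36), (23, Hal, blue, 12), (23, Hal, blue, 17), (23, Hal, red, 14), (23, Hal, white, 33), (23, Lee, black, 36), (23, Lee, blue, 12), (23, Lee, blue, 17), (23, Lee, red, 14), (23, Lee, white, 33), (23, Quin, black, 36), (23, Quin, blue, 12), (23, Quin, blue, 17), (23, Quin, red, 14), (23, Quin, white, 33), (23, Sam, black, 36), (23, Sam, blue, 12), (23, Sam, blue, 17), (23, Sam, red, 14), (23, Sam, white, 33), (23, Yan, black, 36), (23, Yan, blue, 12), (23, Yan, blue, 17), (23, Yan, red, 14), (23, Yan, white, 33), (33, Bo, black, 24), (33, Bo, grey, 18), (33, Ola, black, 24), (33, Ola, grey, 18), (33, Quin, black, 24), (33, Quin, grey, 18), (33, Uma, black, 24), (33, Uma, grey, 18), (33, Vic, black, 24), (33, Vic, grey, 18)}.
Joining (Order ⨝ Catalog) and Part on sname yields {(23, Quin, black, 36, SEA, Orion), (23, Quin, blue, 12, SEA, Orion), (23, Quin, blue, 17, SEA, Orion), (23, Quin, red, 14, SEA, Orion), (23, Quin, white, 33, SEA, Orion), (23, Sam, black, 36, NYC, Vega), (23, Sam, blue, 12, NYC, Vega), (23, Sam, blue, 17, NYC, Vega), (23, Sam, red, 14, NYC, Vega), (23, Sam, white, 33, NYC, Vega), (33, Quin, black, 24, SEA, Orion), (33, Quin, grey, 18, SEA, Orion), (33, Uma, black, 24, CHI, Orion), (33, Uma, grey, 18, CHI, Orion)}.
Keep only column(s) sname, color, city (3 duplicate(s) eliminated): {(Quin, black, SEA), (Quin, blue, SEA), (Quin, grey, SEA), (Quin, red, SEA), (Quin, white, SEA), (Sam, black, NYC), (Sam, blue, NYC), (Sam, red, NYC), (Sam, white, NYC), (Uma, black, CHI), (Uma, grey, CHI)}
Apply σ_{sname ≠ Uma and color ≠ white}; surviving tuples: {(Quin, black, SEA), (Quin, blue, SEA), (Quin, grey, SEA), (Quin, red, SEA), (Sam, black, NYC), (Sam, blue, NYC), (Sam, red, NYC)}

{(Quin, black, SEA), (Quin, blue, SEA), (Quin, grey, SEA), (Quin, red, SEA), (Sam, black, NYC), (Sam, blue, NYC), (Sam, red, NYC)}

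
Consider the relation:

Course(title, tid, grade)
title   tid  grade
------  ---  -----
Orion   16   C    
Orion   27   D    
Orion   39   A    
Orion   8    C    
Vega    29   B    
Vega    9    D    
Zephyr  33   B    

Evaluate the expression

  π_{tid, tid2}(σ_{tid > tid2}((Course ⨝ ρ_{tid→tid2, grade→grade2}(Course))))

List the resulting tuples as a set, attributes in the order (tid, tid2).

{(16, 8), (27, 16), (27, 8), (29, 9), (39, 16), (39, 27), (39, 8)}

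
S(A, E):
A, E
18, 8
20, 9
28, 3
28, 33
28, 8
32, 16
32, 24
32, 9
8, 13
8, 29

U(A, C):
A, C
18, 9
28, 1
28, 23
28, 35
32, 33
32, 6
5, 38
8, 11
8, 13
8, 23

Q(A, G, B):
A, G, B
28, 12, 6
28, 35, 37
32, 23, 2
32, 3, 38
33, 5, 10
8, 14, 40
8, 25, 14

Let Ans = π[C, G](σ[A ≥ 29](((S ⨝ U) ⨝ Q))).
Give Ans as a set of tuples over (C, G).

Joining S and U on A yields {(18, 8, 9), (28, 3, 1), (28, 3, 23), (28, 3, 35), (28, 33, 1), (28, 33, 23), (28, 33, 35), (28, 8, 1), (28, 8, 23), (28, 8, 35), (32, 16, 33), (32, 16, 6), (32, 24, 33), (32, 24, 6), (32, 9, 33), (32, 9, 6), (8, 13, 11), (8, 13, 13), (8, 13, 23), (8, 29, 11), (8, 29, 13), (8, 29, 23)}.
Joining (S ⨝ U) and Q on A yields {(28, 3, 1, 12, 6), (28, 3, 1, 35, 37), (28, 3, 23, 12, 6), (28, 3, 23, 35, 37), (28, 3, 35, 12, 6), (28, 3, 35, 35, 37), (28, 33, 1, 12, 6), (28, 33, 1, 35, 37), (28, 33, 23, 12, 6), (28, 33, 23, 35, 37), (28, 33, 35, 12, 6), (28, 33, 35, 35, 37), (28, 8, 1, 12, 6), (28, 8, 1, 35, 37), (28, 8, 23, 12, 6), (28, 8, 23, 35, 37), (28, 8, 35, 12, 6), (28, 8, 35, 35, 37), (32, 16, 33, 23, 2), (32, 16, 33, 3, 38), (32, 16, 6, 23, 2), (32, 16, 6, 3, 38), (32, 24, 33, 23, 2), (32, 24, 33, 3, 38), (32, 24, 6, 23, 2), (32, 24, 6, 3, 38), (32, 9, 33, 23, 2), (32, 9, 33, 3, 38), (32, 9, 6, 23, 2), (32, 9, 6, 3, 38), (8, 13, 11, 14, 40), (8, 13, 11, 25, 14), (8, 13, 13, 14, 40), (8, 13, 13, 25, 14), (8, 13, 23, 14, 40), (8, 13, 23, 25, 14), (8, 29, 11, 14, 40), (8, 29, 11, 25, 14), (8, 29, 13, 14, 40), (8, 29, 13, 25, 14), (8, 29, 23, 14, 40), (8, 29, 23, 25, 14)}.
Selection A ≥ 29: {(32, 16, 33, 23, 2), (32, 16, 33, 3, 38), (32, 16, 6, 23, 2), (32, 16, 6, 3, 38), (32, 24, 33, 23, 2), (32, 24, 33, 3, 38), (32, 24, 6, 23, 2), (32, 24, 6, 3, 38), (32, 9, 33, 23, 2), (32, 9, 33, 3, 38), (32, 9, 6, 23, 2), (32, 9, 6, 3, 38)}
π[C, G]: project onto (C, G) (8 duplicate(s) eliminated) → {(33, 23), (33, 3), (6, 23), (6, 3)}

{(33, 23), (33, 3), (6, 23), (6, 3)}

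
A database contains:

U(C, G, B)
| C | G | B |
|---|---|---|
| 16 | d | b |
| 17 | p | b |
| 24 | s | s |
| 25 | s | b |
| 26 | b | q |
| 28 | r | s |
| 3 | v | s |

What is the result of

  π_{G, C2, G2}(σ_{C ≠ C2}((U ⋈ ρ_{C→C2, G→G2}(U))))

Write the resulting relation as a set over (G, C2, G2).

ρ[C→C2, G→G2]: schema becomes (C2, G2, B); tuples unchanged.
U ⋈ ρ_{C→C2, G→G2}(U) (natural join on B): {(16, d, b, 16, d), (16, d, b, 17, p), (16, d, b, 25, s), (17, p, b, 16, d), (17, p, b, 17, p), (17, p, b, 25, s), (24, s, s, 24, s), (24, s, s, 28, r), (24, s, s, 3, v), (25, s, b, 16, d), (25, s, b, 17, p), (25, s, b, 25, s), (26, b, q, 26, b), (28, r, s, 24, s), (28, r, s, 28, r), (28, r, s, 3, v), (3, v, s, 24, s), (3, v, s, 28, r), (3, v, s, 3, v)}
σ[C ≠ C2]: keep tuples satisfying C ≠ C2 → {(16, d, b, 17, p), (16, d, b, 25, s), (17, p, b, 16, d), (17, p, b, 25, s), (24, s, s, 28, r), (24, s, s, 3, v), (25, s, b, 16, d), (25, s, b, 17, p), (28, r, s, 24, s), (28, r, s, 3, v), (3, v, s, 24, s), (3, v, s, 28, r)}
π[G, C2, G2]: project onto (G, C2, G2) → {(d, 17, p), (d, 25, s), (p, 16, d), (p, 25, s), (r, 24, s), (r, 3, v), (s, 16, d), (s, 17, p), (s, 28, r), (s, 3, v), (v, 24, s), (v, 28, r)}

{(d, 17, p), (d, 25, s), (p, 16, d), (p, 25, s), (r, 24, s), (r, 3, v), (s, 16, d), (s, 17, p), (s, 28, r), (s, 3, v), (v, 24, s), (v, 28, r)}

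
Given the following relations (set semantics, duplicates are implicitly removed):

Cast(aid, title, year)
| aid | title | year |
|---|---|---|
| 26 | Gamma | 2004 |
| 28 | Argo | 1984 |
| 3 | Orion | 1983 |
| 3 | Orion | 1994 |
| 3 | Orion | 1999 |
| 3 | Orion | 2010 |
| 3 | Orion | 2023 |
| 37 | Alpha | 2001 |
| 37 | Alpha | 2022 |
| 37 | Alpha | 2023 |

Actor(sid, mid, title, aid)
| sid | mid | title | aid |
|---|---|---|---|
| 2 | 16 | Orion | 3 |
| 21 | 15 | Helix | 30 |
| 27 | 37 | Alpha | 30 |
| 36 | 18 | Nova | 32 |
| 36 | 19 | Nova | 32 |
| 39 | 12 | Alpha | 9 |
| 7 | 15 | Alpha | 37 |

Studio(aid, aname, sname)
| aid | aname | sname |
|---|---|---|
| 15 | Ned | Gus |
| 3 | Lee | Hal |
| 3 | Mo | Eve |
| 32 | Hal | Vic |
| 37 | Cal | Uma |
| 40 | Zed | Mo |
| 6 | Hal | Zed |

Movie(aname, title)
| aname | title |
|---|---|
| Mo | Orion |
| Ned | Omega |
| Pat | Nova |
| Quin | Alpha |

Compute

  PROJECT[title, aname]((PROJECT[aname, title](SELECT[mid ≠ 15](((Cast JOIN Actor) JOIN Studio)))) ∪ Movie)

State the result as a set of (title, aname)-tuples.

{(Alpha, Quin), (Nova, Pat), (Omega, Ned), (Orion, Lee), (Orion, Mo)}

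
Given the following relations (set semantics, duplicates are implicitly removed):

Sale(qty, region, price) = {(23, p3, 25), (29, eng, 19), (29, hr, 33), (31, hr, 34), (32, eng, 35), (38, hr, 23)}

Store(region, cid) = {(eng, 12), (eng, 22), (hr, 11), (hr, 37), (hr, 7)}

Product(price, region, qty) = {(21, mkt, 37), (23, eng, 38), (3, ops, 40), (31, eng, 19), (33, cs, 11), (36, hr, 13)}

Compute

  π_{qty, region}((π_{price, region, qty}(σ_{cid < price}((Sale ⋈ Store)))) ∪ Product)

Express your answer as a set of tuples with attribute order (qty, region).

{(11, cs), (13, hr), (19, eng), (29, eng), (29, hr), (31, hr), (32, eng), (37, mkt), (38, eng), (38, hr), (40, ops)}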